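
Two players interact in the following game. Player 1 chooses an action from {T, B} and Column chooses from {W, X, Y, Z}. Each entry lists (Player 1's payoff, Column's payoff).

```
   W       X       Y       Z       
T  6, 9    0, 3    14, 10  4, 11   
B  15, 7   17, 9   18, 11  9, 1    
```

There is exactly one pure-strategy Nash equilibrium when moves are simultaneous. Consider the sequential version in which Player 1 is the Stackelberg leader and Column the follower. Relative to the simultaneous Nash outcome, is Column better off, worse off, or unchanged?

unchanged

Column best-responds to each possible Player 1 move:
- T: BR = Z, leader payoff 4.
- B: BR = Y, leader payoff 18.
Among 4, 18, the best is 18 at B. Subgame-perfect outcome: (B, Y) with payoffs (18, 11).
Under simultaneous play:
Player 1's best replies: W→B; X→B; Y→B; Z→B.
Column's best replies: T→Z; B→Y.
Only (B, Y) has each player best-responding; Nash payoffs (18, 11).
Column earns 11 sequentially versus 11 at the Nash outcome: unchanged.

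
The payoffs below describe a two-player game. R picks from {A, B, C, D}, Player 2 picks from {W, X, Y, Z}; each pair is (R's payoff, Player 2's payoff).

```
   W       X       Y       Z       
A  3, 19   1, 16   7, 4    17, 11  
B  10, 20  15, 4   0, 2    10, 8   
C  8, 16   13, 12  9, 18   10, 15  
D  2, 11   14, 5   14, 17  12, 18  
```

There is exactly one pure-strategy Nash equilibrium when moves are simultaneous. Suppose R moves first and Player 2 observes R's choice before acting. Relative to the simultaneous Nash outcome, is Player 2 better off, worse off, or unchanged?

Solve by backward induction (R leads).
- A → Player 2 plays W (best of 19, 16, 4, 11); R gets 3.
- B → Player 2 plays W (best of 20, 4, 2, 8); R gets 10.
- C → Player 2 plays Y (best of 16, 12, 18, 15); R gets 9.
- D → Player 2 plays Z (best of 11, 5, 17, 18); R gets 12.
Among 3, 10, 9, 12, the best is 12 at D. Subgame-perfect outcome: (D, Z) with payoffs (12, 18).
Now find the simultaneous Nash equilibrium.
R's best replies: W→B; X→B; Y→D; Z→A.
Player 2's best replies: A→W; B→W; C→Y; D→Z.
The unique mutual best reply is (B, W), giving (10, 20).
Player 2 earns 18 sequentially versus 20 at the Nash outcome: worse off.

worse off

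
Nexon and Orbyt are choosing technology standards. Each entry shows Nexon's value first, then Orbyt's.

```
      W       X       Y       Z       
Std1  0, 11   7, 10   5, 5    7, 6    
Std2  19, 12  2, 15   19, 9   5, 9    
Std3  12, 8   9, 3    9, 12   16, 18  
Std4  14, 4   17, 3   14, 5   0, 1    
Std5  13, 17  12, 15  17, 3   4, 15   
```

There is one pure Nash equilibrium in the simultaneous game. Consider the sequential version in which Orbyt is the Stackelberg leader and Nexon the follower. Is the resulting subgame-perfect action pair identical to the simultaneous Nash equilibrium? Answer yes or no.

Work backward from Nexon's decision.
- W → Nexon plays Std2 (best of 0, 19, 12, 14, 13); Orbyt gets 12.
- X → Nexon plays Std4 (best of 7, 2, 9, 17, 12); Orbyt gets 3.
- Y → Nexon plays Std2 (best of 5, 19, 9, 14, 17); Orbyt gets 9.
- Z → Nexon plays Std3 (best of 7, 5, 16, 0, 4); Orbyt gets 18.
Among 12, 3, 9, 18, the best is 18 at Z. Subgame-perfect outcome: (Std3, Z) with payoffs (16, 18).
Now find the simultaneous Nash equilibrium.
Nexon's best replies: W→Std2; X→Std4; Y→Std2; Z→Std3.
Orbyt's best replies: Std1→W; Std2→X; Std3→Z; Std4→Y; Std5→W.
The unique mutual best reply is (Std3, Z), giving (16, 18).
Sequential outcome (Std3, Z) coincides with the Nash profile (Std3, Z).

yes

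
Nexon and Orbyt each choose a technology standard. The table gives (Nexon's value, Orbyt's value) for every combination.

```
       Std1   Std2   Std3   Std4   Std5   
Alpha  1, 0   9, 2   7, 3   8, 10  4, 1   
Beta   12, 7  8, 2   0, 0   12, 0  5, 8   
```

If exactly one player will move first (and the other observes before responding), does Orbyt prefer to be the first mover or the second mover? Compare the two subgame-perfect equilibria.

second

If Nexon leads: Orbyt's best replies are Alpha→Std4, Beta→Std5; Nexon's induced payoffs 8, 5; outcome (Alpha, Std4), payoffs (8, 10).
If Orbyt leads: Nexon's best replies are Std1→Beta, Std2→Alpha, Std3→Alpha, Std4→Beta, Std5→Beta; Orbyt's induced payoffs 7, 2, 3, 0, 8; outcome (Beta, Std5), payoffs (5, 8).
Orbyt gets 8 moving first and 10 moving second, so Orbyt prefers to move second.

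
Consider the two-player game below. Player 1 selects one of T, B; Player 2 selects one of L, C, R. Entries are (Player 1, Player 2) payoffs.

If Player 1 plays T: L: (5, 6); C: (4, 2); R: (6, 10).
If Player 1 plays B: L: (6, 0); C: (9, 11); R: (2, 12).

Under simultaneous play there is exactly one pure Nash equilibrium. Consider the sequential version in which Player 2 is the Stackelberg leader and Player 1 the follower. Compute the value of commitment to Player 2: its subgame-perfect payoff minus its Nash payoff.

Player 1 best-responds to each possible Player 2 move:
- L: Player 1 compares 5, 6 and picks B; Player 2 would get 0.
- C: Player 1 compares 4, 9 and picks B; Player 2 would get 11.
- R: Player 1 compares 6, 2 and picks T; Player 2 would get 10.
Among 0, 11, 10, the best is 11 at C. Subgame-perfect outcome: (B, C) with payoffs (9, 11).
For the simultaneous game, intersect best replies.
Player 1's best replies: L→B; C→B; R→T.
Player 2's best replies: T→R; B→R.
The unique mutual best reply is (T, R), giving (6, 10).
Player 2's commitment gain: 11 − 10 = 1.

1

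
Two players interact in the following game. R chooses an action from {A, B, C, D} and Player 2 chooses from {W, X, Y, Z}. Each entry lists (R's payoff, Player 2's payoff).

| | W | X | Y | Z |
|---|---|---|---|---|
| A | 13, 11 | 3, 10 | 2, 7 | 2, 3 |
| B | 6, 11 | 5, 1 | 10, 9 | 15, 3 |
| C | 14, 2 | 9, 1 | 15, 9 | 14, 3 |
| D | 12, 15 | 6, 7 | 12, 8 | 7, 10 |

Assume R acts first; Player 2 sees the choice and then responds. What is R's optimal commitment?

Solve by backward induction (R leads).
- A → Player 2 plays W (best of 11, 10, 7, 3); R gets 13.
- B → Player 2 plays W (best of 11, 1, 9, 3); R gets 6.
- C → Player 2 plays Y (best of 2, 1, 9, 3); R gets 15.
- D → Player 2 plays W (best of 15, 7, 8, 10); R gets 12.
Maximizing over 13, 6, 15, 12, R chooses C. Subgame-perfect outcome: (C, Y) with payoffs (15, 9).

C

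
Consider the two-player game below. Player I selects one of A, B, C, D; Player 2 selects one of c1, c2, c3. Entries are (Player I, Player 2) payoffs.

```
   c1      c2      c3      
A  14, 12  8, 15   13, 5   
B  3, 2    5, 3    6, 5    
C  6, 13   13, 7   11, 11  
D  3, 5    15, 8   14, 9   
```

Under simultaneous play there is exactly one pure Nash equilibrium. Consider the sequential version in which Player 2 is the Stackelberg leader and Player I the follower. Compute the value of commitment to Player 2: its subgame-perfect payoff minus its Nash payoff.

Backward induction with Player 2 moving first.
- c1: BR = A, leader payoff 12.
- c2: BR = D, leader payoff 8.
- c3: BR = D, leader payoff 9.
Maximizing over 12, 8, 9, Player 2 chooses c1. Subgame-perfect outcome: (A, c1) with payoffs (14, 12).
Now find the simultaneous Nash equilibrium.
Player I's best replies: c1→A; c2→D; c3→D.
Player 2's best replies: A→c2; B→c3; C→c1; D→c3.
Only (D, c3) has each player best-responding; Nash payoffs (14, 9).
Player 2's commitment gain: 12 − 9 = 3.

3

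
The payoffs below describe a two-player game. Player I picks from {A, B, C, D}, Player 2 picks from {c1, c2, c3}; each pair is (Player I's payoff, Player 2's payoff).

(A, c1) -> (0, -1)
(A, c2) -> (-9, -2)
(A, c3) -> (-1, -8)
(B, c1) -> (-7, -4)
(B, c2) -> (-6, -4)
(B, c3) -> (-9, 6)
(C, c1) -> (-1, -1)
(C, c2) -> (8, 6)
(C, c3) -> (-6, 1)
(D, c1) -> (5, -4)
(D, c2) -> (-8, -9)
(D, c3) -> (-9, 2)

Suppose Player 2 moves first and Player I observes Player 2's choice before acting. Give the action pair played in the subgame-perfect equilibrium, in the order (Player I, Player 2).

(C, c2)

Work backward from Player I's decision.
- c1: BR = D, leader payoff -4.
- c2: BR = C, leader payoff 6.
- c3: BR = A, leader payoff -8.
Maximizing over -4, 6, -8, Player 2 chooses c2. Subgame-perfect outcome: (C, c2) with payoffs (8, 6).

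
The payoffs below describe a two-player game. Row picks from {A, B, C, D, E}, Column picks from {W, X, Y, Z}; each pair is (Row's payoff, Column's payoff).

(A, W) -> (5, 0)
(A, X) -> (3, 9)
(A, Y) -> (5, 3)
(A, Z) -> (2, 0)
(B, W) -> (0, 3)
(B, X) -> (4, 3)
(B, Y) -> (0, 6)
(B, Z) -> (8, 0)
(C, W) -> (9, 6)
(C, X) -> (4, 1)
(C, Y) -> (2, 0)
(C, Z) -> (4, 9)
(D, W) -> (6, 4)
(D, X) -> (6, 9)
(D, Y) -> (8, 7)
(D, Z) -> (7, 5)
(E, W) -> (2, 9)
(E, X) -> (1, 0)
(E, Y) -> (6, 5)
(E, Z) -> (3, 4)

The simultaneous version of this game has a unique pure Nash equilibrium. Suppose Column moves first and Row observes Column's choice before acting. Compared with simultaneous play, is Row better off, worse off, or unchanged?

unchanged

Solve by backward induction (Column leads).
- W: BR = C, leader payoff 6.
- X: BR = D, leader payoff 9.
- Y: BR = D, leader payoff 7.
- Z: BR = B, leader payoff 0.
Maximizing over 6, 9, 7, 0, Column chooses X. Subgame-perfect outcome: (D, X) with payoffs (6, 9).
Now find the simultaneous Nash equilibrium.
Row's best replies: W→C; X→D; Y→D; Z→B.
Column's best replies: A→X; B→Y; C→Z; D→X; E→W.
The unique mutual best reply is (D, X), giving (6, 9).
Row earns 6 sequentially versus 6 at the Nash outcome: unchanged.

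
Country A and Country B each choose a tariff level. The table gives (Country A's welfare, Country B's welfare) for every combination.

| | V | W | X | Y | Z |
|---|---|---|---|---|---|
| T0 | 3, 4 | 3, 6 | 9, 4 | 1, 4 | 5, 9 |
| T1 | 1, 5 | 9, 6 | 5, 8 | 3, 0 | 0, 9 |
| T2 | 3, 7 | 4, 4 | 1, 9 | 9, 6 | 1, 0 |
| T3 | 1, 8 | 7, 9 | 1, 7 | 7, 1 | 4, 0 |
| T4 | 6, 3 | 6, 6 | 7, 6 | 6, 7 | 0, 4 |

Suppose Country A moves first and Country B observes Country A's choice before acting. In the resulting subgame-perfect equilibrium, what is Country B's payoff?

Backward induction with Country A moving first.
- T0: Country B compares 4, 6, 4, 4, 9 and picks Z; Country A would get 5.
- T1: Country B compares 5, 6, 8, 0, 9 and picks Z; Country A would get 0.
- T2: Country B compares 7, 4, 9, 6, 0 and picks X; Country A would get 1.
- T3: Country B compares 8, 9, 7, 1, 0 and picks W; Country A would get 7.
- T4: Country B compares 3, 6, 6, 7, 4 and picks Y; Country A would get 6.
Among 5, 0, 1, 7, 6, the best is 7 at T3. Subgame-perfect outcome: (T3, W) with payoffs (7, 9).

9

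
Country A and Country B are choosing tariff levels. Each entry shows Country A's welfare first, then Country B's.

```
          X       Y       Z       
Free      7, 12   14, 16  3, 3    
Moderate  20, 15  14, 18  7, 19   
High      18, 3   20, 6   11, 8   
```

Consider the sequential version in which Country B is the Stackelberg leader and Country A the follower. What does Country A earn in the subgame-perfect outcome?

Solve by backward induction (Country B leads).
- X: Country A compares 7, 20, 18 and picks Moderate; Country B would get 15.
- Y: Country A compares 14, 14, 20 and picks High; Country B would get 6.
- Z: Country A compares 3, 7, 11 and picks High; Country B would get 8.
Maximizing over 15, 6, 8, Country B chooses X. Subgame-perfect outcome: (Moderate, X) with payoffs (20, 15).

20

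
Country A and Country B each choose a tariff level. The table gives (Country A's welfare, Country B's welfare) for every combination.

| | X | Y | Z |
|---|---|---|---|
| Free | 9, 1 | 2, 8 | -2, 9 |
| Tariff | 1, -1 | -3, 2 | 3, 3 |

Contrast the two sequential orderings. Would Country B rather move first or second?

first

If Country A leads: Country B's best replies are Free→Z, Tariff→Z; Country A's induced payoffs -2, 3; outcome (Tariff, Z), payoffs (3, 3).
If Country B leads: Country A's best replies are X→Free, Y→Free, Z→Tariff; Country B's induced payoffs 1, 8, 3; outcome (Free, Y), payoffs (2, 8).
Country B gets 8 moving first and 3 moving second, so Country B prefers to move first.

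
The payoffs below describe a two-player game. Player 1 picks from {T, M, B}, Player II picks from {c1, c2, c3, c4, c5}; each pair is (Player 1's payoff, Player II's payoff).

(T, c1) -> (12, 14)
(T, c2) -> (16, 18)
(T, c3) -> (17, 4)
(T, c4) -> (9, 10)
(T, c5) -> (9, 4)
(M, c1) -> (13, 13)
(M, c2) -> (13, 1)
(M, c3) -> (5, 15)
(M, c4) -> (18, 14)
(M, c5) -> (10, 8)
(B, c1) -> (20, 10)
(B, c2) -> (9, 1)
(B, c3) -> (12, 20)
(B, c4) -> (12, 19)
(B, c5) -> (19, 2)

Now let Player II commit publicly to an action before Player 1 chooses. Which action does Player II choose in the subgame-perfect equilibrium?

Work backward from Player 1's decision.
- c1 → Player 1 plays B (best of 12, 13, 20); Player II gets 10.
- c2 → Player 1 plays T (best of 16, 13, 9); Player II gets 18.
- c3 → Player 1 plays T (best of 17, 5, 12); Player II gets 4.
- c4 → Player 1 plays M (best of 9, 18, 12); Player II gets 14.
- c5 → Player 1 plays B (best of 9, 10, 19); Player II gets 2.
Among 10, 18, 4, 14, 2, the best is 18 at c2. Subgame-perfect outcome: (T, c2) with payoffs (16, 18).

c2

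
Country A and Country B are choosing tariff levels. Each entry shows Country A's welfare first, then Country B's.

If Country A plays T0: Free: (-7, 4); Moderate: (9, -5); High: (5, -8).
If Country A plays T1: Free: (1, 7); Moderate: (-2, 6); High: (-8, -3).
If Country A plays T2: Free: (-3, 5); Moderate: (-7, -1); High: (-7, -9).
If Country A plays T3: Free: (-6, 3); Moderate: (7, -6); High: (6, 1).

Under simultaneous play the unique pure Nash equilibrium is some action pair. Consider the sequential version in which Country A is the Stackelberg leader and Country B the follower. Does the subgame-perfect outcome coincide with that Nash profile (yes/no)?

Country B best-responds to each possible Country A move:
- T0: BR = Free, leader payoff -7.
- T1: BR = Free, leader payoff 1.
- T2: BR = Free, leader payoff -3.
- T3: BR = Free, leader payoff -6.
Maximizing over -7, 1, -3, -6, Country A chooses T1. Subgame-perfect outcome: (T1, Free) with payoffs (1, 7).
For the simultaneous game, intersect best replies.
Country A's best replies: Free→T1; Moderate→T0; High→T3.
Country B's best replies: T0→Free; T1→Free; T2→Free; T3→Free.
The unique mutual best reply is (T1, Free), giving (1, 7).
Sequential outcome (T1, Free) coincides with the Nash profile (T1, Free).

yes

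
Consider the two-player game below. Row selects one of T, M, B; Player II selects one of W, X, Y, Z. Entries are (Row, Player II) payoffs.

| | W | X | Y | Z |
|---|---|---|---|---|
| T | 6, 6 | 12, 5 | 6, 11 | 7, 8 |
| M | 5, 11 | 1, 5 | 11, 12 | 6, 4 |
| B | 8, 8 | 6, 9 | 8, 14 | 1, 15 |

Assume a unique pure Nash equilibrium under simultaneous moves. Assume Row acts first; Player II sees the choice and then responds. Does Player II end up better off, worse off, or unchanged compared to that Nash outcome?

Backward induction with Row moving first.
- T → Player II plays Y (best of 6, 5, 11, 8); Row gets 6.
- M → Player II plays Y (best of 11, 5, 12, 4); Row gets 11.
- B → Player II plays Z (best of 8, 9, 14, 15); Row gets 1.
Row's induced payoffs are 6, 11, 1, so Row commits to M. Subgame-perfect outcome: (M, Y) with payoffs (11, 12).
Under simultaneous play:
Row's best replies: W→B; X→T; Y→M; Z→T.
Player II's best replies: T→Y; M→Y; B→Z.
Only (M, Y) has each player best-responding; Nash payoffs (11, 12).
Player II earns 12 sequentially versus 12 at the Nash outcome: unchanged.

unchanged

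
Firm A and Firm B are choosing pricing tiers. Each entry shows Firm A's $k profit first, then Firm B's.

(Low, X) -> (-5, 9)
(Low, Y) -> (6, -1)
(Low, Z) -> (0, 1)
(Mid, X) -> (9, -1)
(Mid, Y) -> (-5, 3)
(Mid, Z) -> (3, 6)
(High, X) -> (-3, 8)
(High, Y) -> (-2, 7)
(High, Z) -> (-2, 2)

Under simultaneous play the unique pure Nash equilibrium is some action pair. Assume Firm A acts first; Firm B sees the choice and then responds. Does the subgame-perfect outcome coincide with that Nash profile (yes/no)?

Solve by backward induction (Firm A leads).
- Low: BR = X, leader payoff -5.
- Mid: BR = Z, leader payoff 3.
- High: BR = X, leader payoff -3.
Among -5, 3, -3, the best is 3 at Mid. Subgame-perfect outcome: (Mid, Z) with payoffs (3, 6).
Under simultaneous play:
Firm A's best replies: X→Mid; Y→Low; Z→Mid.
Firm B's best replies: Low→X; Mid→Z; High→X.
Only (Mid, Z) has each player best-responding; Nash payoffs (3, 6).
Sequential outcome (Mid, Z) coincides with the Nash profile (Mid, Z).

yes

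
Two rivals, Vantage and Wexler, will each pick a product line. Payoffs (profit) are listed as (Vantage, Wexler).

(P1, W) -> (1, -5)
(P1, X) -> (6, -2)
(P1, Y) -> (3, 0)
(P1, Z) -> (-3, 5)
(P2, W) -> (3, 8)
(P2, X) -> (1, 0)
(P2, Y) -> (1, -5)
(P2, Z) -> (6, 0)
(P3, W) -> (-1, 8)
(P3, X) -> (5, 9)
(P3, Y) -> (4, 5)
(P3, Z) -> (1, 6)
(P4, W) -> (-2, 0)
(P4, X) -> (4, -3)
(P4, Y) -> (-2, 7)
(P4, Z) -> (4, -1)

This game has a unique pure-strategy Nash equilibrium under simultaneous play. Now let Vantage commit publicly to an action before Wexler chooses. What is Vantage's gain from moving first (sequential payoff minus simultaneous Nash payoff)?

2

Wexler best-responds to each possible Vantage move:
- P1: BR = Z, leader payoff -3.
- P2: BR = W, leader payoff 3.
- P3: BR = X, leader payoff 5.
- P4: BR = Y, leader payoff -2.
Among -3, 3, 5, -2, the best is 5 at P3. Subgame-perfect outcome: (P3, X) with payoffs (5, 9).
Now find the simultaneous Nash equilibrium.
Vantage's best replies: W→P2; X→P1; Y→P3; Z→P2.
Wexler's best replies: P1→Z; P2→W; P3→X; P4→Y.
Only (P2, W) has each player best-responding; Nash payoffs (3, 8).
Vantage's commitment gain: 5 − 3 = 2.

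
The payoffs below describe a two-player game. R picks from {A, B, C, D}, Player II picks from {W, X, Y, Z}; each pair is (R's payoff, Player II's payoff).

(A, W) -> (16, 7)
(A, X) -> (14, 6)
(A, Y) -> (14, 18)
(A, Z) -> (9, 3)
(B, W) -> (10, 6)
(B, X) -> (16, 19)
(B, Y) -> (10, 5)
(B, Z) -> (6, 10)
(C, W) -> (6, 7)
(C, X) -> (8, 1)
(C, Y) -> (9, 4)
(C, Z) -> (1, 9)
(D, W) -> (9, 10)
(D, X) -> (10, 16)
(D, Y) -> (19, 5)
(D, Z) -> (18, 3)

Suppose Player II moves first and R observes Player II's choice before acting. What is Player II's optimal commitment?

X

Work backward from R's decision.
- W: R compares 16, 10, 6, 9 and picks A; Player II would get 7.
- X: R compares 14, 16, 8, 10 and picks B; Player II would get 19.
- Y: R compares 14, 10, 9, 19 and picks D; Player II would get 5.
- Z: R compares 9, 6, 1, 18 and picks D; Player II would get 3.
Player II's induced payoffs are 7, 19, 5, 3, so Player II commits to X. Subgame-perfect outcome: (B, X) with payoffs (16, 19).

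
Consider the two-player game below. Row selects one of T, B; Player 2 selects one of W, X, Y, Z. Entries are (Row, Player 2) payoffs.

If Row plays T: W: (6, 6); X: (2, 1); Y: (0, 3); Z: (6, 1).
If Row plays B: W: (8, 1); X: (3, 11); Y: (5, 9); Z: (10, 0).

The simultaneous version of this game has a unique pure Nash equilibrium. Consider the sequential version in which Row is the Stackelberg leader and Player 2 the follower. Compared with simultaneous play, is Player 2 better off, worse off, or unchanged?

Backward induction with Row moving first.
- T: BR = W, leader payoff 6.
- B: BR = X, leader payoff 3.
Row's induced payoffs are 6, 3, so Row commits to T. Subgame-perfect outcome: (T, W) with payoffs (6, 6).
For the simultaneous game, intersect best replies.
Row's best replies: W→B; X→B; Y→B; Z→B.
Player 2's best replies: T→W; B→X.
Only (B, X) has each player best-responding; Nash payoffs (3, 11).
Player 2 earns 6 sequentially versus 11 at the Nash outcome: worse off.

worse off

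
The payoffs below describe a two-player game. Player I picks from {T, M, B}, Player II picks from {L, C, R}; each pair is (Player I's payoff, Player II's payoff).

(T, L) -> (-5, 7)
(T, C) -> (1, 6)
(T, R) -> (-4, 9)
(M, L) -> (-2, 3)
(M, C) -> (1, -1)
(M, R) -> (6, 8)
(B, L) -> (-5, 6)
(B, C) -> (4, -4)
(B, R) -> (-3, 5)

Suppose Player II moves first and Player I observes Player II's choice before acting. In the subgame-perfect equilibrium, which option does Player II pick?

Player I best-responds to each possible Player II move:
- L: Player I compares -5, -2, -5 and picks M; Player II would get 3.
- C: Player I compares 1, 1, 4 and picks B; Player II would get -4.
- R: Player I compares -4, 6, -3 and picks M; Player II would get 8.
Maximizing over 3, -4, 8, Player II chooses R. Subgame-perfect outcome: (M, R) with payoffs (6, 8).

R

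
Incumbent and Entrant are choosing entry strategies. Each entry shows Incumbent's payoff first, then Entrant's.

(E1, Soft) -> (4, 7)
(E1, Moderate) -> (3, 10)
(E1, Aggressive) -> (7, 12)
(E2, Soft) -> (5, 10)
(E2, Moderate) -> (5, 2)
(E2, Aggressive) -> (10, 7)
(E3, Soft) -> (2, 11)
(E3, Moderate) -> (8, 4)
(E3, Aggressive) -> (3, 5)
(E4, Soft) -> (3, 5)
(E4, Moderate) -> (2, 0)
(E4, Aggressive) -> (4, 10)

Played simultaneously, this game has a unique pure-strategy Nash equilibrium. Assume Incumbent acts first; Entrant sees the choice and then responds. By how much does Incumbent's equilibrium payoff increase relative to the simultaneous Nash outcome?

Solve by backward induction (Incumbent leads).
- E1: Entrant compares 7, 10, 12 and picks Aggressive; Incumbent would get 7.
- E2: Entrant compares 10, 2, 7 and picks Soft; Incumbent would get 5.
- E3: Entrant compares 11, 4, 5 and picks Soft; Incumbent would get 2.
- E4: Entrant compares 5, 0, 10 and picks Aggressive; Incumbent would get 4.
Incumbent's induced payoffs are 7, 5, 2, 4, so Incumbent commits to E1. Subgame-perfect outcome: (E1, Aggressive) with payoffs (7, 12).
For the simultaneous game, intersect best replies.
Incumbent's best replies: Soft→E2; Moderate→E3; Aggressive→E2.
Entrant's best replies: E1→Aggressive; E2→Soft; E3→Soft; E4→Aggressive.
Only (E2, Soft) has each player best-responding; Nash payoffs (5, 10).
Incumbent's commitment gain: 7 − 5 = 2.

2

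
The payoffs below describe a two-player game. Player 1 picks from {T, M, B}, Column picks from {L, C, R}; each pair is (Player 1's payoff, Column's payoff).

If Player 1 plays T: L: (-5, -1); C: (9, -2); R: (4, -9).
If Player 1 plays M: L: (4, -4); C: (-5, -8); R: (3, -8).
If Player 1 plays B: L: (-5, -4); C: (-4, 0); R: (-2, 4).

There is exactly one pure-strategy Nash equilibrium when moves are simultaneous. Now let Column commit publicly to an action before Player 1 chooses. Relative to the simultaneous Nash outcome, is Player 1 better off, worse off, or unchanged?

Player 1 best-responds to each possible Column move:
- L: Player 1 compares -5, 4, -5 and picks M; Column would get -4.
- C: Player 1 compares 9, -5, -4 and picks T; Column would get -2.
- R: Player 1 compares 4, 3, -2 and picks T; Column would get -9.
Maximizing over -4, -2, -9, Column chooses C. Subgame-perfect outcome: (T, C) with payoffs (9, -2).
Now find the simultaneous Nash equilibrium.
Player 1's best replies: L→M; C→T; R→T.
Column's best replies: T→L; M→L; B→R.
The unique mutual best reply is (M, L), giving (4, -4).
Player 1 earns 9 sequentially versus 4 at the Nash outcome: better off.

better off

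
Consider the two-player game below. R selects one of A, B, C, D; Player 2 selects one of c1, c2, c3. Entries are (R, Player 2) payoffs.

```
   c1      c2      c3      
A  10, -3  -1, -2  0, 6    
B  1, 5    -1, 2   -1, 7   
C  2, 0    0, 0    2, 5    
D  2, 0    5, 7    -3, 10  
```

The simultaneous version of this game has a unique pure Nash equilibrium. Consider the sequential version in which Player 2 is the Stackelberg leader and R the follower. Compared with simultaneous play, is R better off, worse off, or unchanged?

better off

R best-responds to each possible Player 2 move:
- c1: BR = A, leader payoff -3.
- c2: BR = D, leader payoff 7.
- c3: BR = C, leader payoff 5.
Player 2's induced payoffs are -3, 7, 5, so Player 2 commits to c2. Subgame-perfect outcome: (D, c2) with payoffs (5, 7).
Now find the simultaneous Nash equilibrium.
R's best replies: c1→A; c2→D; c3→C.
Player 2's best replies: A→c3; B→c3; C→c3; D→c3.
The unique mutual best reply is (C, c3), giving (2, 5).
R earns 5 sequentially versus 2 at the Nash outcome: better off.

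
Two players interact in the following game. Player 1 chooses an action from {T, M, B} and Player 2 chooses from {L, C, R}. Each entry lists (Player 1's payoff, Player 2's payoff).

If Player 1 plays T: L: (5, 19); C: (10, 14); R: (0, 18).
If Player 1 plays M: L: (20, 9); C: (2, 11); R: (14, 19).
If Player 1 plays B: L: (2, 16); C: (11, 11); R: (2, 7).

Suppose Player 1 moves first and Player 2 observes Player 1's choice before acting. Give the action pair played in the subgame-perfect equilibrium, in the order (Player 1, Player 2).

Backward induction with Player 1 moving first.
- T: BR = L, leader payoff 5.
- M: BR = R, leader payoff 14.
- B: BR = L, leader payoff 2.
Maximizing over 5, 14, 2, Player 1 chooses M. Subgame-perfect outcome: (M, R) with payoffs (14, 19).

(M, R)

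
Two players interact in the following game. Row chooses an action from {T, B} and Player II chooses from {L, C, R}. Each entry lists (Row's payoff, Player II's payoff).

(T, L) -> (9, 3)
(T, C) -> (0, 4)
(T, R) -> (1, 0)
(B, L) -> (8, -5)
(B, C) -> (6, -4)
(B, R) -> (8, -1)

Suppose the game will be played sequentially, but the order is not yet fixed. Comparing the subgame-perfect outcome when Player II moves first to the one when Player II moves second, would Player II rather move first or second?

If Row leads: Player II's best replies are T→C, B→R; Row's induced payoffs 0, 8; outcome (B, R), payoffs (8, -1).
If Player II leads: Row's best replies are L→T, C→B, R→B; Player II's induced payoffs 3, -4, -1; outcome (T, L), payoffs (9, 3).
Player II gets 3 moving first and -1 moving second, so Player II prefers to move first.

first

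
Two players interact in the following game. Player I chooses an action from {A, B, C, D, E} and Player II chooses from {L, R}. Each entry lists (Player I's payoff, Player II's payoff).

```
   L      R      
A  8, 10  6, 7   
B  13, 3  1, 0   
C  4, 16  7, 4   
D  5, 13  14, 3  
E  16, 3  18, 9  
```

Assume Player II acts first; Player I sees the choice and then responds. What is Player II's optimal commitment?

Work backward from Player I's decision.
- L → Player I plays E (best of 8, 13, 4, 5, 16); Player II gets 3.
- R → Player I plays E (best of 6, 1, 7, 14, 18); Player II gets 9.
Maximizing over 3, 9, Player II chooses R. Subgame-perfect outcome: (E, R) with payoffs (18, 9).

R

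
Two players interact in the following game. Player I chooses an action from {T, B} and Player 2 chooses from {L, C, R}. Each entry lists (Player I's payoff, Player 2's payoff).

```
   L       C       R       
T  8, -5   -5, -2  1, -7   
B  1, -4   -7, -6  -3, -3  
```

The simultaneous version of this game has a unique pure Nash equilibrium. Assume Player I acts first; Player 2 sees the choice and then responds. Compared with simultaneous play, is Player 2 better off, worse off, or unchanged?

Backward induction with Player I moving first.
- T → Player 2 plays C (best of -5, -2, -7); Player I gets -5.
- B → Player 2 plays R (best of -4, -6, -3); Player I gets -3.
Maximizing over -5, -3, Player I chooses B. Subgame-perfect outcome: (B, R) with payoffs (-3, -3).
For the simultaneous game, intersect best replies.
Player I's best replies: L→T; C→T; R→T.
Player 2's best replies: T→C; B→R.
Only (T, C) has each player best-responding; Nash payoffs (-5, -2).
Player 2 earns -3 sequentially versus -2 at the Nash outcome: worse off.

worse off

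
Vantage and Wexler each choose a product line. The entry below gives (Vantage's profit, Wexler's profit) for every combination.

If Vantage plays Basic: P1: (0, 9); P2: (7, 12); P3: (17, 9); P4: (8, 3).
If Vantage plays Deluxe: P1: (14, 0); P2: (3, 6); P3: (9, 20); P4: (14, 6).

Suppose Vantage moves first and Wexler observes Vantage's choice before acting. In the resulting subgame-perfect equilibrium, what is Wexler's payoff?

Solve by backward induction (Vantage leads).
- Basic: BR = P2, leader payoff 7.
- Deluxe: BR = P3, leader payoff 9.
Maximizing over 7, 9, Vantage chooses Deluxe. Subgame-perfect outcome: (Deluxe, P3) with payoffs (9, 20).

20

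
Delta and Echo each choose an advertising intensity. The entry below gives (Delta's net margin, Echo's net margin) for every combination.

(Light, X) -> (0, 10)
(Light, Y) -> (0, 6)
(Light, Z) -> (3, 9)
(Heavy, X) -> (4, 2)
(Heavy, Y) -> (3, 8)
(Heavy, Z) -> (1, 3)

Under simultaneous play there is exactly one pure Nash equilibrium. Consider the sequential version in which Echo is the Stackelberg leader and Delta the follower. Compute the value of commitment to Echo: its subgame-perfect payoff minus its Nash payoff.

1

Solve by backward induction (Echo leads).
- X: BR = Heavy, leader payoff 2.
- Y: BR = Heavy, leader payoff 8.
- Z: BR = Light, leader payoff 9.
Among 2, 8, 9, the best is 9 at Z. Subgame-perfect outcome: (Light, Z) with payoffs (3, 9).
Under simultaneous play:
Delta's best replies: X→Heavy; Y→Heavy; Z→Light.
Echo's best replies: Light→X; Heavy→Y.
The unique mutual best reply is (Heavy, Y), giving (3, 8).
Echo's commitment gain: 9 − 8 = 1.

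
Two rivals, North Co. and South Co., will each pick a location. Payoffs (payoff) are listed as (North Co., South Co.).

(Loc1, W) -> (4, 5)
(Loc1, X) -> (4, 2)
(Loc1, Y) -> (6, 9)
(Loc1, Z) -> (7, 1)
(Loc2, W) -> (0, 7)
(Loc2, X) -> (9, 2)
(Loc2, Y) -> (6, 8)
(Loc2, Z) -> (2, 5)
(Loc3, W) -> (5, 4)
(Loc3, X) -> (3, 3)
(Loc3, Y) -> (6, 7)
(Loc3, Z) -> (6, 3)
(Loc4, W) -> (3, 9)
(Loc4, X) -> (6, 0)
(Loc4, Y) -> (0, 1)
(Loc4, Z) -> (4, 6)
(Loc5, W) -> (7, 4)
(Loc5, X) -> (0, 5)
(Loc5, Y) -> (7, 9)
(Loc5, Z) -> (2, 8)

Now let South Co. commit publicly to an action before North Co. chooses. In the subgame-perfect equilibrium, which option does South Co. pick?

Y

Backward induction with South Co. moving first.
- W → North Co. plays Loc5 (best of 4, 0, 5, 3, 7); South Co. gets 4.
- X → North Co. plays Loc2 (best of 4, 9, 3, 6, 0); South Co. gets 2.
- Y → North Co. plays Loc5 (best of 6, 6, 6, 0, 7); South Co. gets 9.
- Z → North Co. plays Loc1 (best of 7, 2, 6, 4, 2); South Co. gets 1.
South Co.'s induced payoffs are 4, 2, 9, 1, so South Co. commits to Y. Subgame-perfect outcome: (Loc5, Y) with payoffs (7, 9).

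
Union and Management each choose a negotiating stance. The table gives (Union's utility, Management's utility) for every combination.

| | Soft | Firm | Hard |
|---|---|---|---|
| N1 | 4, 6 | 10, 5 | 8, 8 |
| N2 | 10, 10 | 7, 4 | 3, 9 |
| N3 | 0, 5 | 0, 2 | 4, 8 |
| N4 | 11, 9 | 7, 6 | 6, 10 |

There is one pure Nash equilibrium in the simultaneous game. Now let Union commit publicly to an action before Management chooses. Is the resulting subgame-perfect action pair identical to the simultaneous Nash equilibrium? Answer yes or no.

no

Solve by backward induction (Union leads).
- N1: Management compares 6, 5, 8 and picks Hard; Union would get 8.
- N2: Management compares 10, 4, 9 and picks Soft; Union would get 10.
- N3: Management compares 5, 2, 8 and picks Hard; Union would get 4.
- N4: Management compares 9, 6, 10 and picks Hard; Union would get 6.
Union's induced payoffs are 8, 10, 4, 6, so Union commits to N2. Subgame-perfect outcome: (N2, Soft) with payoffs (10, 10).
Now find the simultaneous Nash equilibrium.
Union's best replies: Soft→N4; Firm→N1; Hard→N1.
Management's best replies: N1→Hard; N2→Soft; N3→Hard; N4→Hard.
The unique mutual best reply is (N1, Hard), giving (8, 8).
Sequential outcome (N2, Soft) differs from the Nash profile (N1, Hard).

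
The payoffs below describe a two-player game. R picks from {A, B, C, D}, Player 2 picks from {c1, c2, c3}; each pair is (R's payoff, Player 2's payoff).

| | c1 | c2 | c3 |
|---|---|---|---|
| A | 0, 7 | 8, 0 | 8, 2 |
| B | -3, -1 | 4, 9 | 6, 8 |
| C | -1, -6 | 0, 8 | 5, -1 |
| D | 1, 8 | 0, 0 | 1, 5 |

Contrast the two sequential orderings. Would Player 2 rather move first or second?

second

If R leads: Player 2's best replies are A→c1, B→c2, C→c2, D→c1; R's induced payoffs 0, 4, 0, 1; outcome (B, c2), payoffs (4, 9).
If Player 2 leads: R's best replies are c1→D, c2→A, c3→A; Player 2's induced payoffs 8, 0, 2; outcome (D, c1), payoffs (1, 8).
Player 2 gets 8 moving first and 9 moving second, so Player 2 prefers to move second.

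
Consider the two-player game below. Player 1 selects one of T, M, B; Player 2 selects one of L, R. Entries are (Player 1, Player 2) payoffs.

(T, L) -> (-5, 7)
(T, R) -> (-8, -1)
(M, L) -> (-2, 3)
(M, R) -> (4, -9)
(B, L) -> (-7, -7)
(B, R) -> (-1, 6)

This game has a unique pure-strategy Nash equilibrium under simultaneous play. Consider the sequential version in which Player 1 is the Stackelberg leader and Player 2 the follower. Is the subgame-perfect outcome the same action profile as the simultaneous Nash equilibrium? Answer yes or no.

Player 2 best-responds to each possible Player 1 move:
- T → Player 2 plays L (best of 7, -1); Player 1 gets -5.
- M → Player 2 plays L (best of 3, -9); Player 1 gets -2.
- B → Player 2 plays R (best of -7, 6); Player 1 gets -1.
Maximizing over -5, -2, -1, Player 1 chooses B. Subgame-perfect outcome: (B, R) with payoffs (-1, 6).
Under simultaneous play:
Player 1's best replies: L→M; R→M.
Player 2's best replies: T→L; M→L; B→R.
The unique mutual best reply is (M, L), giving (-2, 3).
Sequential outcome (B, R) differs from the Nash profile (M, L).

no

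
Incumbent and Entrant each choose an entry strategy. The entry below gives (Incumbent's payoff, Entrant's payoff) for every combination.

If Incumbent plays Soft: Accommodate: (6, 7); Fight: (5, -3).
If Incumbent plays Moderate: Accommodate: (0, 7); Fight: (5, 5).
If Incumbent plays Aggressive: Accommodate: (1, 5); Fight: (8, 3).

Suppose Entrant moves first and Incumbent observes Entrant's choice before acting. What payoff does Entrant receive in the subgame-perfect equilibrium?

7

Work backward from Incumbent's decision.
- Accommodate: BR = Soft, leader payoff 7.
- Fight: BR = Aggressive, leader payoff 3.
Among 7, 3, the best is 7 at Accommodate. Subgame-perfect outcome: (Soft, Accommodate) with payoffs (6, 7).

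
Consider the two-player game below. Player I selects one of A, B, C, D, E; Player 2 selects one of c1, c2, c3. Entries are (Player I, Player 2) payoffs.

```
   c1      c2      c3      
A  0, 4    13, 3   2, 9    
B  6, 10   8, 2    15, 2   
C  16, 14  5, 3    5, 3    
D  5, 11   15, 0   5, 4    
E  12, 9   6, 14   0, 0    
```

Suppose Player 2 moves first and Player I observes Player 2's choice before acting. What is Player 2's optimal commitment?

Player I best-responds to each possible Player 2 move:
- c1 → Player I plays C (best of 0, 6, 16, 5, 12); Player 2 gets 14.
- c2 → Player I plays D (best of 13, 8, 5, 15, 6); Player 2 gets 0.
- c3 → Player I plays B (best of 2, 15, 5, 5, 0); Player 2 gets 2.
Player 2's induced payoffs are 14, 0, 2, so Player 2 commits to c1. Subgame-perfect outcome: (C, c1) with payoffs (16, 14).

c1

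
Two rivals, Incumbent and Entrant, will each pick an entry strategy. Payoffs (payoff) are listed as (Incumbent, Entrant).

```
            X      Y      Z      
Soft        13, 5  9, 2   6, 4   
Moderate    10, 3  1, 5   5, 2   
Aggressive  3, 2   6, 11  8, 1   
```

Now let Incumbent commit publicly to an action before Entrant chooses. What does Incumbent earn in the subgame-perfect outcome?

Work backward from Entrant's decision.
- Soft → Entrant plays X (best of 5, 2, 4); Incumbent gets 13.
- Moderate → Entrant plays Y (best of 3, 5, 2); Incumbent gets 1.
- Aggressive → Entrant plays Y (best of 2, 11, 1); Incumbent gets 6.
Among 13, 1, 6, the best is 13 at Soft. Subgame-perfect outcome: (Soft, X) with payoffs (13, 5).

13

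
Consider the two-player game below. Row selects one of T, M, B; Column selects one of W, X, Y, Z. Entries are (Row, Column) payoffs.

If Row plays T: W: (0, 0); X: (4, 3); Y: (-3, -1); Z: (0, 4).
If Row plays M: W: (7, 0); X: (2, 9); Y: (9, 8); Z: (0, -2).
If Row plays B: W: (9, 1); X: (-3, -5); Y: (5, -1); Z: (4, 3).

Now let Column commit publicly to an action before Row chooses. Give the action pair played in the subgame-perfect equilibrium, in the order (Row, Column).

Backward induction with Column moving first.
- W → Row plays B (best of 0, 7, 9); Column gets 1.
- X → Row plays T (best of 4, 2, -3); Column gets 3.
- Y → Row plays M (best of -3, 9, 5); Column gets 8.
- Z → Row plays B (best of 0, 0, 4); Column gets 3.
Among 1, 3, 8, 3, the best is 8 at Y. Subgame-perfect outcome: (M, Y) with payoffs (9, 8).

(M, Y)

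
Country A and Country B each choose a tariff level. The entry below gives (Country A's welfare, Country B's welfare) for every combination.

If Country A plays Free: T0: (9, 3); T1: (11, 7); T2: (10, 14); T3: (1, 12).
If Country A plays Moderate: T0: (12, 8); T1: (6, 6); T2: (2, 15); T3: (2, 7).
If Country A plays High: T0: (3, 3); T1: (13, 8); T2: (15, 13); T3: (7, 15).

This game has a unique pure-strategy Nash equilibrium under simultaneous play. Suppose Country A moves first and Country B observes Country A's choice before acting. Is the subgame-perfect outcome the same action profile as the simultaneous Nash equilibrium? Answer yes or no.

Solve by backward induction (Country A leads).
- Free: Country B compares 3, 7, 14, 12 and picks T2; Country A would get 10.
- Moderate: Country B compares 8, 6, 15, 7 and picks T2; Country A would get 2.
- High: Country B compares 3, 8, 13, 15 and picks T3; Country A would get 7.
Among 10, 2, 7, the best is 10 at Free. Subgame-perfect outcome: (Free, T2) with payoffs (10, 14).
For the simultaneous game, intersect best replies.
Country A's best replies: T0→Moderate; T1→High; T2→High; T3→High.
Country B's best replies: Free→T2; Moderate→T2; High→T3.
Only (High, T3) has each player best-responding; Nash payoffs (7, 15).
Sequential outcome (Free, T2) differs from the Nash profile (High, T3).

no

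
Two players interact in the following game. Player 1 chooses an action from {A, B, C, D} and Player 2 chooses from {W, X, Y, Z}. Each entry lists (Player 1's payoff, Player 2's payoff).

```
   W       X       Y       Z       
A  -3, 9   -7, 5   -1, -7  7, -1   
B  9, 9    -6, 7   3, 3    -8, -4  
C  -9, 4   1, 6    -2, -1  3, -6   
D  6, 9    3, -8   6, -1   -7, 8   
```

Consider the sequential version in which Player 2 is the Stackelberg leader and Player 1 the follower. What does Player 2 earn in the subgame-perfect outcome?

9

Player 1 best-responds to each possible Player 2 move:
- W → Player 1 plays B (best of -3, 9, -9, 6); Player 2 gets 9.
- X → Player 1 plays D (best of -7, -6, 1, 3); Player 2 gets -8.
- Y → Player 1 plays D (best of -1, 3, -2, 6); Player 2 gets -1.
- Z → Player 1 plays A (best of 7, -8, 3, -7); Player 2 gets -1.
Among 9, -8, -1, -1, the best is 9 at W. Subgame-perfect outcome: (B, W) with payoffs (9, 9).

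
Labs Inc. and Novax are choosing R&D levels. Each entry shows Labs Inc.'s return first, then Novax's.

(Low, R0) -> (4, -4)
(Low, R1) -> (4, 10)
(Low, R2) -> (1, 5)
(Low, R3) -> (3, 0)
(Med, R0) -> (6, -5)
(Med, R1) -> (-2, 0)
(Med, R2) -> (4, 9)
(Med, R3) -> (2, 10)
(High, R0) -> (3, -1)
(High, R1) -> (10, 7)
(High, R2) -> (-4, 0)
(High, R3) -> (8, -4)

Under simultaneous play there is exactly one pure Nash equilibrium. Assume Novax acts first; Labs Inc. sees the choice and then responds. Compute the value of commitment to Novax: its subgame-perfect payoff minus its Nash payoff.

2

Work backward from Labs Inc.'s decision.
- R0: BR = Med, leader payoff -5.
- R1: BR = High, leader payoff 7.
- R2: BR = Med, leader payoff 9.
- R3: BR = High, leader payoff -4.
Novax's induced payoffs are -5, 7, 9, -4, so Novax commits to R2. Subgame-perfect outcome: (Med, R2) with payoffs (4, 9).
Under simultaneous play:
Labs Inc.'s best replies: R0→Med; R1→High; R2→Med; R3→High.
Novax's best replies: Low→R1; Med→R3; High→R1.
The unique mutual best reply is (High, R1), giving (10, 7).
Novax's commitment gain: 9 − 7 = 2.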